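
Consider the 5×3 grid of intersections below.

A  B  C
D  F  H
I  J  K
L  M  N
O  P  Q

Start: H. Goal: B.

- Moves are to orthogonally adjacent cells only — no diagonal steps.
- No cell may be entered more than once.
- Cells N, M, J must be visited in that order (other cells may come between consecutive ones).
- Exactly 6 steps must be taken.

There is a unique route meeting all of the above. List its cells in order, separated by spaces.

The waypoints must appear in the order N, M, J, with no cell reused.
Route from H: down 2 to N, left 1 to M, up 3 to B — 6 moves in all.
Check: order respected (N at step 2, M at step 3, J at step 4); 6 moves as required.

H K N M J F B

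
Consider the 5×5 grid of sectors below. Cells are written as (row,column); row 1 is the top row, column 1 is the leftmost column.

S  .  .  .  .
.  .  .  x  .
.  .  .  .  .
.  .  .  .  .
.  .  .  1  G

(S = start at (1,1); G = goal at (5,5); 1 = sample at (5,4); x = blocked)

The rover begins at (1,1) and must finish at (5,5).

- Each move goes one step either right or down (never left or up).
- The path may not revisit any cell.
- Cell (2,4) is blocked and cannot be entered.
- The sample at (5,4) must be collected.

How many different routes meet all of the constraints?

31

A right/down-only route from (1,1) to (5,5) makes exactly 4 down-moves and 4 right-moves in some order.
With no other constraints that would be C(8,4) = 70 routes.
Split at (5,4) and multiply the segment counts (each segment already excludes blocked cells): (1,1)→(5,4): 31; (5,4)→(5,5): 1; product = 31.
That gives 31 routes.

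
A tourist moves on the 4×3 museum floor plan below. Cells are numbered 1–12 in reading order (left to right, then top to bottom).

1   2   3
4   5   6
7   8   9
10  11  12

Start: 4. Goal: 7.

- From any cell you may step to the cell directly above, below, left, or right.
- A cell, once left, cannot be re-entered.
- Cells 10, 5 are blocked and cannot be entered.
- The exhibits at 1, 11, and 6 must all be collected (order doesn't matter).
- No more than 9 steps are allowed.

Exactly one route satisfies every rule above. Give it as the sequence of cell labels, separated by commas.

The budget equals the shortest possible length, so every move has to be on a shortest route through the required cells.
Route from 4: up to 1, 2× right (reaching 3), 3× down (reaching 12), left to 11, up to 8, left to 7 — 9 moves in all.
Check: all required cells visited; 9 ≤ 9 moves.

4, 1, 2, 3, 6, 9, 12, 11, 8, 7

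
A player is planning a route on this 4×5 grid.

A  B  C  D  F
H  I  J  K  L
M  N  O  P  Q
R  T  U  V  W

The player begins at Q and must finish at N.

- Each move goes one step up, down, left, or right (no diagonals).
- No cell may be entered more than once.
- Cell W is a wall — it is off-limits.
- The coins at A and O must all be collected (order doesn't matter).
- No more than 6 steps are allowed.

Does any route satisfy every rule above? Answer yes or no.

Even ignoring the no-revisit rule, getting from Q to N, taking the cheapest ordering Q → O → A → N needs at least 2 + 4 + 3 = 9 moves (Manhattan distance per leg), which exceeds the 6-move limit.

no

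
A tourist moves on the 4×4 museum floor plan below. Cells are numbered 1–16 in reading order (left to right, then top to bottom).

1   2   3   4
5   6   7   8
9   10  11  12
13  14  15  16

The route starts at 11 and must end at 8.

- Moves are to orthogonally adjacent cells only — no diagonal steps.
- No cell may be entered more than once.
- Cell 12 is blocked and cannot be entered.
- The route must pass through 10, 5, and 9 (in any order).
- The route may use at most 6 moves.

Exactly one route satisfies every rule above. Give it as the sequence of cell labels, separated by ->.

The budget equals the shortest possible length, so every move has to be on a shortest route through the required cells.
Route from 11: left 2 to 9, up 1 to 5, right 3 to 8 — 6 moves in all.
Check: all required cells visited; 6 ≤ 6 moves.

11 -> 10 -> 9 -> 5 -> 6 -> 7 -> 8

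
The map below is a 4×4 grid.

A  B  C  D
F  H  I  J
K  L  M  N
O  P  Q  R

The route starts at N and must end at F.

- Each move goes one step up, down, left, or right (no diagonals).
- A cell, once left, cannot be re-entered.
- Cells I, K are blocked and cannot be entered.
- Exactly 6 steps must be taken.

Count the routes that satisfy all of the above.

Need simple routes of exactly 6 moves from N to F (Manhattan distance 4, so 1 moves are spent on a detour and 1 undoing it).
Enumerating: N J D C B H F | N J D C B A F | N R Q M L H F | N R Q P L H F | N M Q P L H F | N M L H B A F.
That gives 6 routes.

6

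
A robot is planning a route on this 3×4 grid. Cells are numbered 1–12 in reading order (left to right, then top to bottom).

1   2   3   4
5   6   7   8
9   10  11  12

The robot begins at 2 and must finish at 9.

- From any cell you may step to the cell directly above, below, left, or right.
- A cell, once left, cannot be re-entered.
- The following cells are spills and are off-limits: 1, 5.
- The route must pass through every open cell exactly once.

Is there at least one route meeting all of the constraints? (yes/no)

One route that works: 2 → 6 → 7 → 3 → 4 → 8 → 12 → 11 → 10 → 9.

yes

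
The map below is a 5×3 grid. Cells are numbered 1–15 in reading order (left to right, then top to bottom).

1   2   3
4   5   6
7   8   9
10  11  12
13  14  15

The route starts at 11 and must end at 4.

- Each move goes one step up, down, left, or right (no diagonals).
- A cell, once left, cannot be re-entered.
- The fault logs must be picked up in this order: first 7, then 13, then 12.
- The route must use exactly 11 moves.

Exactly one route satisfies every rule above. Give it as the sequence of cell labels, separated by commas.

The waypoints must appear in the order 7, 13, 12, with no cell reused.
Route from 11: up 1 to 8, left 1 to 7, down 2 to 13, right 2 to 15, up 3 to 6, left 2 to 4 — 11 moves in all.
Check: order respected (7 at step 2, 13 at step 4, 12 at step 7); 11 moves as required.

11, 8, 7, 10, 13, 14, 15, 12, 9, 6, 5, 4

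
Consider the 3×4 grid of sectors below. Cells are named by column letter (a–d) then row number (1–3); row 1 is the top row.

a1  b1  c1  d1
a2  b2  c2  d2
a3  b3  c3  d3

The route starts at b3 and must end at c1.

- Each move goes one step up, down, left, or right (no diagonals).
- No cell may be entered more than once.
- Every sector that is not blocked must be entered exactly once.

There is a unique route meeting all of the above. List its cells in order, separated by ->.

Need to visit all 12 open cells exactly once, starting at b3 and ending at c1.
Cell d3 has only two open neighbours (d2 and c3), so the path must pass straight through it: one of those is the cell it's entered from and the other is where it exits.
Route from b3: left to a3, 2× up (reaching a1), right to b1, down to b2, right to c2, down to c3, right to d3, 2× up (reaching d1), left to c1 — 11 moves in all.
Check: all 12 open cells covered.

b3 -> a3 -> a2 -> a1 -> b1 -> b2 -> c2 -> c3 -> d3 -> d2 -> d1 -> c1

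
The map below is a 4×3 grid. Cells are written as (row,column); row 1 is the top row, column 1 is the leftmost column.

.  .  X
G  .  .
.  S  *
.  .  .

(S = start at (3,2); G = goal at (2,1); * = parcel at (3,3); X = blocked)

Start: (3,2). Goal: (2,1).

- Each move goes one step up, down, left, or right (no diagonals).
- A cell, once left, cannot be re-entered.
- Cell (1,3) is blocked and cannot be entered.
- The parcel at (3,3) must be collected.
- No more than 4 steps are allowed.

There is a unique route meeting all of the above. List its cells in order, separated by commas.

(3,2), (3,3), (2,3), (2,2), (2,1)

Any route must reach (3,3) and still end at (2,1) within 4 moves, so the order of the required stops is forced.
Route from (3,2): right 1 to (3,3), up 1 to (2,3), left 2 to (2,1) — 4 moves in all.
Check: all required cells visited; 4 ≤ 4 moves.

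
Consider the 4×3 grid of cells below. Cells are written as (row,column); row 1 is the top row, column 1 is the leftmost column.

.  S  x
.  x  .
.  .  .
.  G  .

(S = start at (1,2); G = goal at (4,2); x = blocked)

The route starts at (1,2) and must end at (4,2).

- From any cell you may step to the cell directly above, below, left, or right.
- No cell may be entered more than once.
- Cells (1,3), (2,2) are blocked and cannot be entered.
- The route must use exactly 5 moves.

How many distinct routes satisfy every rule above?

Need simple routes of exactly 5 moves from (1,2) to (4,2) (Manhattan distance 3, so 1 moves are spent on a detour and 1 undoing it).
Enumerating: (1,2) (1,1) (2,1) (3,1) (4,1) (4,2) | (1,2) (1,1) (2,1) (3,1) (3,2) (4,2).
That gives 2 routes.

2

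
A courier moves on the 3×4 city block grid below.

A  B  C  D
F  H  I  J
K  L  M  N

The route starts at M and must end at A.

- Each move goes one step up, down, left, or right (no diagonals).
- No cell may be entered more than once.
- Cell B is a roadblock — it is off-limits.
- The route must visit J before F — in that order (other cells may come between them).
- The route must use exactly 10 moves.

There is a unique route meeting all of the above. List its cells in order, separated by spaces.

The waypoints must appear in the order J, F, with no cell reused.
Route from M: right to N, 2× up (reaching D), left to C, down to I, left to H, down to L, left to K, 2× up (reaching A) — 10 moves in all.
Check: order respected (J at step 2, F at step 9); 10 moves as required.

M N J D C I H L K F A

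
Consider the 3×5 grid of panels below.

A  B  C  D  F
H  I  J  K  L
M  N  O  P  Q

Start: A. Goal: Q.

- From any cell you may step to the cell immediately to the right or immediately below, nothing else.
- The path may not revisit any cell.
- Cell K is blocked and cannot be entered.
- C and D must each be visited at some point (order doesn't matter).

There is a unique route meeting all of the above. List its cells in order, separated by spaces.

A B C D F L Q

Moves only go right or down, so the column and row indices never decrease.
Route from A: right 4 to F, down 2 to Q — 6 moves in all.
Check: all required cells visited.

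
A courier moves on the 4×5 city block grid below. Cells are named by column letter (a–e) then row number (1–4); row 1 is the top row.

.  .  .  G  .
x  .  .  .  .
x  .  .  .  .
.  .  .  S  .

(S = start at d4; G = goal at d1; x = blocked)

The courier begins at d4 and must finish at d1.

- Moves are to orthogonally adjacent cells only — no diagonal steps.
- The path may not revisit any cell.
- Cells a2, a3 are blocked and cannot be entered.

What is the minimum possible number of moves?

The Manhattan distance from d4 to d1 is |4−1| + |4−4| = 3, so at least 3 moves are needed.
A route of 3 moves achieves this: d4 → d3 → d2 → d1.
Since 3 matches the lower bound, it is optimal.

3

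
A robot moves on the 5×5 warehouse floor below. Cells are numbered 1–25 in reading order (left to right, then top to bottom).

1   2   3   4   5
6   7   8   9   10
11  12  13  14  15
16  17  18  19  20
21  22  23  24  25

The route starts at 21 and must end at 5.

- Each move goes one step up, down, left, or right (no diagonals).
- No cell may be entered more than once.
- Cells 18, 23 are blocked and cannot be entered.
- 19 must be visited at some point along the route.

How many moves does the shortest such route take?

Any route passes through 19 somewhere between 21 and 5. Summing Manhattan distances along the two legs (21 → 19 → 5) gives a lower bound of 4 + 4 = 8 moves.
That bound ignores the blocked cells. Measuring each leg by the fewest moves that actually steer around them (21→19: 6; 19→5: 4) raises the lower bound to 10.
A route of 10 moves exists: 21 → 16 → 11 → 12 → 13 → 14 → 19 → 20 → 15 → 10 → 5.
Since 10 matches that lower bound, it is optimal.

10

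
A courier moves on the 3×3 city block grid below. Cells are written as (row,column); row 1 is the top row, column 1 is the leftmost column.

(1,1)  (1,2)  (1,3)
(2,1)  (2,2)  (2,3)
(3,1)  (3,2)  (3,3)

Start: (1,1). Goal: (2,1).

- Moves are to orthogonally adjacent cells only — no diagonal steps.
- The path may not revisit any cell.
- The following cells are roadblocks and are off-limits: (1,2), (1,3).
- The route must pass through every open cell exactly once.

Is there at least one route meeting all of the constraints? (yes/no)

Colour the cells like a checkerboard: each orthogonal step flips colour, so a Hamiltonian route alternates colours. Here there are 4 cells of one colour and 3 of the other, with start on the opposite colour to the goal — the counts and endpoints can't be arranged into an alternating sequence of length 7, so no Hamiltonian route exists.

no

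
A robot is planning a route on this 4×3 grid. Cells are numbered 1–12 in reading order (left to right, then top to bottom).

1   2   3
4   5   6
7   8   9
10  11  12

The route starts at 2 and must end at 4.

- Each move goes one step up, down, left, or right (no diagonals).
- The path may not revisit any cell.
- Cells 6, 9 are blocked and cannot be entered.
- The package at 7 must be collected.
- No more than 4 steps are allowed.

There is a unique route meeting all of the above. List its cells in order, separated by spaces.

2 5 8 7 4

The 4-move cap with required stops at 7 leaves no slack for detours.
Route from 2: down 2 to 8, left 1 to 7, up 1 to 4 — 4 moves in all.
Check: all required cells visited; 4 ≤ 4 moves.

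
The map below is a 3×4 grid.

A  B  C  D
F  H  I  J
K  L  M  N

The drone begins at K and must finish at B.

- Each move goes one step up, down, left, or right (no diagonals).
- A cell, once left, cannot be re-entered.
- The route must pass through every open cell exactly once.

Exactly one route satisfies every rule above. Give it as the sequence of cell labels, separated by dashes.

Need to visit all 12 open cells exactly once, starting at K and ending at B.
Cell N has only two open neighbours (J and M), so the path must pass straight through it: one of those is the cell it's entered from and the other is where it exits.
Route from K: 3× right (reaching N), 2× up (reaching D), left to C, down to I, 2× left (reaching F), up to A, right to B — 11 moves in all.
Check: all 12 open cells covered.

K - L - M - N - J - D - C - I - H - F - A - B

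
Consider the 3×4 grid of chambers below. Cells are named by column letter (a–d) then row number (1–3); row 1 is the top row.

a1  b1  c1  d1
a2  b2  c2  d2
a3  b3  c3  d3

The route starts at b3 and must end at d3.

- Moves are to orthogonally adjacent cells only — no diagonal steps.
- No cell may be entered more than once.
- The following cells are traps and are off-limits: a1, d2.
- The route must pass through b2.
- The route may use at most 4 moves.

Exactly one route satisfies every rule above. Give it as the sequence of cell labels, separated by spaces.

The 4-move cap with required stops at b2 leaves no slack for detours.
Route from b3: up 1 to b2, right 1 to c2, down 1 to c3, right 1 to d3 — 4 moves in all.
Check: all required cells visited; 4 ≤ 4 moves.

b3 b2 c2 c3 d3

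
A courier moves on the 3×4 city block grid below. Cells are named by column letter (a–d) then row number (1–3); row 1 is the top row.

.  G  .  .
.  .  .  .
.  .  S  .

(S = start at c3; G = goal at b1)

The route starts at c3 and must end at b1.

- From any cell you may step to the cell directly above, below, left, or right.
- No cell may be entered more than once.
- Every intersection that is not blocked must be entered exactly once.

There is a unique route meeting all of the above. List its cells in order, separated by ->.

Need to visit all 12 open cells exactly once, starting at c3 and ending at b1.
Route from c3: right to d3, 2× up (reaching d1), left to c1, down to c2, left to b2, down to b3, left to a3, 2× up (reaching a1), right to b1 — 11 moves in all.
Check: all 12 open cells covered.

c3 -> d3 -> d2 -> d1 -> c1 -> c2 -> b2 -> b3 -> a3 -> a2 -> a1 -> b1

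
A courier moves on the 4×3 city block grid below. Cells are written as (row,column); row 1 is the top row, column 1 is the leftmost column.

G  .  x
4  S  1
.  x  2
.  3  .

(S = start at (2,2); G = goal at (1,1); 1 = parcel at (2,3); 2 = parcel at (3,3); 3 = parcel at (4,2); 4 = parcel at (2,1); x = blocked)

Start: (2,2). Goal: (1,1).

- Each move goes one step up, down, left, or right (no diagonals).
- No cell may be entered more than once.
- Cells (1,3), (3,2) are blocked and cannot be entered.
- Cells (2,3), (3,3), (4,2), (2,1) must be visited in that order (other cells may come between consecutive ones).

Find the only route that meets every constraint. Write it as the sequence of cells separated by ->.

(2,2) -> (2,3) -> (3,3) -> (4,3) -> (4,2) -> (4,1) -> (3,1) -> (2,1) -> (1,1)

The waypoints must appear in the order (2,3), (3,3), (4,2), (2,1), with no cell reused.
Route from (2,2): right 1 to (2,3), down 2 to (4,3), left 2 to (4,1), up 3 to (1,1) — 8 moves in all.
Check: order respected (1 at step 1, 2 at step 2, 3 at step 4, 4 at step 7).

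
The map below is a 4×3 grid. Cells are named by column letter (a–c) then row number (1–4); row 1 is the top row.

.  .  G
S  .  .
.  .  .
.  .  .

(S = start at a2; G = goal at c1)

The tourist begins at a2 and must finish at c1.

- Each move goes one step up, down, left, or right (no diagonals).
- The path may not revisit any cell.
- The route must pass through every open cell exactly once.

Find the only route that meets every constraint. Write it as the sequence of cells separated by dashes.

Need to visit all 12 open cells exactly once, starting at a2 and ending at c1.
Cell a4 has only two open neighbours (a3 and b4), so the path must pass straight through it: one of those is the cell it's entered from and the other is where it exits.
Route from a2: up to a1, right to b1, 2× down (reaching b3), left to a3, down to a4, 2× right (reaching c4), 3× up (reaching c1) — 11 moves in all.
Check: all 12 open cells covered.

a2 - a1 - b1 - b2 - b3 - a3 - a4 - b4 - c4 - c3 - c2 - c1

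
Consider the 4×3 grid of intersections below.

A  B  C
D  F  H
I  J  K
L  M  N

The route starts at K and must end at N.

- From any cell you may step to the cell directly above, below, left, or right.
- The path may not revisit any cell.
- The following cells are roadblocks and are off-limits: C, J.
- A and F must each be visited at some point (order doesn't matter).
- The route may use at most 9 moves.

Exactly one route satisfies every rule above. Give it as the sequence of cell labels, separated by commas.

K, H, F, B, A, D, I, L, M, N

The 9-move cap with required stops at A, F leaves no slack for detours.
Route from K: up to H, left to F, up to B, left to A, 3× down (reaching L), 2× right (reaching N) — 9 moves in all.
Check: all required cells visited; 9 ≤ 9 moves.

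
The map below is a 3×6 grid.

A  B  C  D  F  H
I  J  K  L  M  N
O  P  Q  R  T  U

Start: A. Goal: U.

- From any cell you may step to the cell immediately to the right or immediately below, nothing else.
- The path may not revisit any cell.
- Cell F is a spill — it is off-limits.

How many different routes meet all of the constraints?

18

A right/down-only route from A to U makes exactly 2 down-moves and 5 right-moves in some order.
With no other constraints that would be C(7,2) = 21 routes.
Subtract routes through each blocked cell (inclusion–exclusion for overlaps): − through F: 3 → 18.
That gives 18 routes.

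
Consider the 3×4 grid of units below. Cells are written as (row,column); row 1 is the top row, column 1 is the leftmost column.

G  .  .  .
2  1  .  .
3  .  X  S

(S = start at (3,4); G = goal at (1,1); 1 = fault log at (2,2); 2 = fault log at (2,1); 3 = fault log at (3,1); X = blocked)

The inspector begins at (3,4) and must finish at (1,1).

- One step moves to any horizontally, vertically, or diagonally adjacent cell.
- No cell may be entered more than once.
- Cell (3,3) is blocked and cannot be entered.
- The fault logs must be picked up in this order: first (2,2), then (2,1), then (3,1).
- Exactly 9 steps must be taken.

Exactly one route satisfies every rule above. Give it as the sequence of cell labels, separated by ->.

(3,4) -> (2,4) -> (1,3) -> (2,2) -> (2,1) -> (3,1) -> (3,2) -> (2,3) -> (1,2) -> (1,1)

The waypoints must appear in the order (2,2), (2,1), (3,1), with no cell reused.
Route from (3,4): up to (2,4), up-left to (1,3), down-left to (2,2), left to (2,1), down to (3,1), right to (3,2), up-right to (2,3), up-left to (1,2), left to (1,1) — 9 moves in all.
Check: order respected (1 at step 3, 2 at step 4, 3 at step 5); 9 moves as required.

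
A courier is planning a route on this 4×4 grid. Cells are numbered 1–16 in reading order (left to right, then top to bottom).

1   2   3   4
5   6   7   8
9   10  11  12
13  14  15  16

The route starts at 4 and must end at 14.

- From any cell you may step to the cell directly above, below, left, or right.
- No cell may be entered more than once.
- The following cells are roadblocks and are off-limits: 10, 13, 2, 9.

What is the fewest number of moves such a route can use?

5

The Manhattan distance from 4 to 14 is |1−4| + |4−2| = 5, so at least 5 moves are needed.
A route of 5 moves achieves this: 4 → 8 → 12 → 16 → 15 → 14.
Since 5 matches the lower bound, it is optimal.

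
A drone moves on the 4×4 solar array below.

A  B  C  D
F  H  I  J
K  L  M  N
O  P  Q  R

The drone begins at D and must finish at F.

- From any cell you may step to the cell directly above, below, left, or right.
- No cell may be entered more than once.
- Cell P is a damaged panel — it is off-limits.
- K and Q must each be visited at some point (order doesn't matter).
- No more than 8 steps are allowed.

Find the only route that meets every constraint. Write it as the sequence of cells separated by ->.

D -> J -> N -> R -> Q -> M -> L -> K -> F

The 8-move cap with required stops at K, Q leaves no slack for detours.
Route from D: 3× down (reaching R), left to Q, up to M, 2× left (reaching K), up to F — 8 moves in all.
Check: all required cells visited; 8 ≤ 8 moves.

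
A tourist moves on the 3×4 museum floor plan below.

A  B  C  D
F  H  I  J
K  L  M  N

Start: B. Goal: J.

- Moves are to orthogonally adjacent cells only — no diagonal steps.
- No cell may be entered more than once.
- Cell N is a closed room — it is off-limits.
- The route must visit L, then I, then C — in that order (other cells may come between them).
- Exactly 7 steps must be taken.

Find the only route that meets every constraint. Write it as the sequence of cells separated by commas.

B, H, L, M, I, C, D, J

The waypoints must appear in the order L, I, C, with no cell reused.
Route from B: down 2 to L, right 1 to M, up 2 to C, right 1 to D, down 1 to J — 7 moves in all.
Check: order respected (L at step 2, I at step 4, C at step 5); 7 moves as required.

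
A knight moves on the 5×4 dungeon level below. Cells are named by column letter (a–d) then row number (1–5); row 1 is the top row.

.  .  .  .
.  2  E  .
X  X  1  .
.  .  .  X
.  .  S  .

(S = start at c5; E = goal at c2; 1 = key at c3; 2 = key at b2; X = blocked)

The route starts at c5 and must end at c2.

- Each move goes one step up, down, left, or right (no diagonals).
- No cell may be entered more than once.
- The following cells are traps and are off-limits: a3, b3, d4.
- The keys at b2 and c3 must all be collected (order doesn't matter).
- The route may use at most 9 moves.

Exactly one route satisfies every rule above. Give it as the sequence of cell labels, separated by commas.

Any route must reach b2 and c3 and still end at c2 within 9 moves, so the order of the required stops is forced.
Route from c5: up 2 to c3, right 1 to d3, up 2 to d1, left 2 to b1, down 1 to b2, right 1 to c2 — 9 moves in all.
Check: all required cells visited; 9 ≤ 9 moves.

c5, c4, c3, d3, d2, d1, c1, b1, b2, c2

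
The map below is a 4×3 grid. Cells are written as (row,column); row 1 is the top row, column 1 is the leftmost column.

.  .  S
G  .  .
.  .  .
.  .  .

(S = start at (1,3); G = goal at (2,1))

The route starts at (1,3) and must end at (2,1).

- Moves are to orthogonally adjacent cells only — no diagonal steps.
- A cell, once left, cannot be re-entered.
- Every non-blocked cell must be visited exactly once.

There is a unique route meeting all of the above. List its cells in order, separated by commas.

(1,3), (2,3), (3,3), (4,3), (4,2), (4,1), (3,1), (3,2), (2,2), (1,2), (1,1), (2,1)

Need to visit all 12 open cells exactly once, starting at (1,3) and ending at (2,1).
Cell (4,1) has only two open neighbours ((3,1) and (4,2)), so the path must pass straight through it: one of those is the cell it's entered from and the other is where it exits.
Route from (1,3): down 3 to (4,3), left 2 to (4,1), up 1 to (3,1), right 1 to (3,2), up 2 to (1,2), left 1 to (1,1), down 1 to (2,1) — 11 moves in all.
Check: all 12 open cells covered.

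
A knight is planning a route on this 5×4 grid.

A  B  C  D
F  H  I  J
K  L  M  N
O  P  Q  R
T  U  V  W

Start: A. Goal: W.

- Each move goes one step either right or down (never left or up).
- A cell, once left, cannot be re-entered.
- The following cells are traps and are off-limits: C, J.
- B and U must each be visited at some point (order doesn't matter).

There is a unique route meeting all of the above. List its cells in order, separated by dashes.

Moves only go right or down, so the column and row indices never decrease.
Route from A: right to B, 4× down (reaching U), 2× right (reaching W) — 7 moves in all.
Check: all required cells visited.

A - B - H - L - P - U - V - W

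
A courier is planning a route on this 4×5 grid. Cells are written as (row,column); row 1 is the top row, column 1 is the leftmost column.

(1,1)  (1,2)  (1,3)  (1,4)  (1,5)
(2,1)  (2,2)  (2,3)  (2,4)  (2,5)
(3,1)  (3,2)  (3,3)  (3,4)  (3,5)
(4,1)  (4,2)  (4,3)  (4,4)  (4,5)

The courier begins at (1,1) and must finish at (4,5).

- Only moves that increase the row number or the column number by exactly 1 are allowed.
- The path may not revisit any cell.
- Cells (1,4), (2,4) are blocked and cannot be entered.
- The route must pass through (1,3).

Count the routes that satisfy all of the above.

3

A right/down-only route from (1,1) to (4,5) makes exactly 3 down-moves and 4 right-moves in some order.
With no other constraints that would be C(7,3) = 35 routes.
Split at (1,3) and multiply the segment counts (each segment already excludes blocked cells): (1,1)→(1,3): 1; (1,3)→(4,5): 3; product = 3.
That gives 3 routes.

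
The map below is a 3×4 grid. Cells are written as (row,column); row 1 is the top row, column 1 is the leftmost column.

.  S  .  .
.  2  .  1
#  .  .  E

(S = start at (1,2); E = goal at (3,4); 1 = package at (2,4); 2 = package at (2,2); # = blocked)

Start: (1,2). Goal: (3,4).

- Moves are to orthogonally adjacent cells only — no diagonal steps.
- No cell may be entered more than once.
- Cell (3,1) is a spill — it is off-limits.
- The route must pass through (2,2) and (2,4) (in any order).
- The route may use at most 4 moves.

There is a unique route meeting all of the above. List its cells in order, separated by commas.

(1,2), (2,2), (2,3), (2,4), (3,4)

The 4-move cap with required stops at (2,2), (2,4) leaves no slack for detours.
Route from (1,2): down to (2,2), 2× right (reaching (2,4)), down to (3,4) — 4 moves in all.
Check: all required cells visited; 4 ≤ 4 moves.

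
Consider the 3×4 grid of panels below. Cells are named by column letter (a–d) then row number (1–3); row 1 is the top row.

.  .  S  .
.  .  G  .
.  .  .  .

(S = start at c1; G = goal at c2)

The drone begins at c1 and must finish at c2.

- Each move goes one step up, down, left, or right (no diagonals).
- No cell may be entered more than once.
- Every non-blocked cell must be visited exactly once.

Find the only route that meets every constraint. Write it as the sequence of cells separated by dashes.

Need to visit all 12 open cells exactly once, starting at c1 and ending at c2.
Cell d1 has only two open neighbours (d2 and c1), so the path must pass straight through it: one of those is the cell it's entered from and the other is where it exits.
Route from c1: right 1 to d1, down 2 to d3, left 3 to a3, up 2 to a1, right 1 to b1, down 1 to b2, right 1 to c2 — 11 moves in all.
Check: all 12 open cells covered.

c1 - d1 - d2 - d3 - c3 - b3 - a3 - a2 - a1 - b1 - b2 - c2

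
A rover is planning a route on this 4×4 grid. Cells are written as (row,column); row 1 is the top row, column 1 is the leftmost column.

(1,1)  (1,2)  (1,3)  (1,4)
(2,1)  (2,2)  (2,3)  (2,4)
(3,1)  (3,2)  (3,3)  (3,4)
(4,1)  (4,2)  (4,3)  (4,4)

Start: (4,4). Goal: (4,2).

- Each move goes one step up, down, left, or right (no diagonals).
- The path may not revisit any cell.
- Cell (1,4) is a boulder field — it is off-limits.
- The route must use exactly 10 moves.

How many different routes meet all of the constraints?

33

Need simple routes of exactly 10 moves from (4,4) to (4,2) (Manhattan distance 2, so 4 moves are spent on a detour and 4 undoing it).
Branch systematically from the start, pruning whenever the remaining move budget drops below the Manhattan distance to (4,2) or differs from it in parity. Grouping the completions by first move — via (3,4): 20; via (4,3): 13 — and summing: 20 + 13 = 33.
That gives 33 routes.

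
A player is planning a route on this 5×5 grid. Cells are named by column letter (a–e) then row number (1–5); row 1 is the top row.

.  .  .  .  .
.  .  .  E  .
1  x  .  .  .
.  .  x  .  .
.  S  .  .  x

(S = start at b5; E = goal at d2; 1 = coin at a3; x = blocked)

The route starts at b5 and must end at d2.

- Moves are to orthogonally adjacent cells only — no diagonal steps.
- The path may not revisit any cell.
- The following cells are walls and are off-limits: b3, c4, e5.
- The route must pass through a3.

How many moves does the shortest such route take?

7

Any route passes through a3 somewhere between b5 and d2. Summing Manhattan distances along the two legs (b5 → a3 → d2) gives a lower bound of 3 + 4 = 7 moves.
A route of 7 moves achieves this: b5 → b4 → a4 → a3 → a2 → b2 → c2 → d2.
Since 7 matches the lower bound, it is optimal.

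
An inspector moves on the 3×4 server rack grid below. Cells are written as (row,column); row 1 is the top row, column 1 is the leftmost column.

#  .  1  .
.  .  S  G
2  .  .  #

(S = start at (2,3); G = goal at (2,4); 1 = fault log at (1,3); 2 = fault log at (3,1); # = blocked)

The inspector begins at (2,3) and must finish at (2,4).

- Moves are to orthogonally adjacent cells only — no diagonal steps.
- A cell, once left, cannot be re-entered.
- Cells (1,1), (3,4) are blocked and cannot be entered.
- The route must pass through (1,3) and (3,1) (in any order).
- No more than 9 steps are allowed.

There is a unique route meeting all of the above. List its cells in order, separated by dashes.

The 9-move cap with required stops at (1,3), (3,1) leaves no slack for detours.
Route from (2,3): down 1 to (3,3), left 2 to (3,1), up 1 to (2,1), right 1 to (2,2), up 1 to (1,2), right 2 to (1,4), down 1 to (2,4) — 9 moves in all.
Check: all required cells visited; 9 ≤ 9 moves.

(2,3) - (3,3) - (3,2) - (3,1) - (2,1) - (2,2) - (1,2) - (1,3) - (1,4) - (2,4)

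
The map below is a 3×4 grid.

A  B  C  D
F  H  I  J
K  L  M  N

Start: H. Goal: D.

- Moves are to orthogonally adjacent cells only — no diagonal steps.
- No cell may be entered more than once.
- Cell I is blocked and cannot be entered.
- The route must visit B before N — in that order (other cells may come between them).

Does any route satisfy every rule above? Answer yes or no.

One route that works: H → B → A → F → K → L → M → N → J → D.

yes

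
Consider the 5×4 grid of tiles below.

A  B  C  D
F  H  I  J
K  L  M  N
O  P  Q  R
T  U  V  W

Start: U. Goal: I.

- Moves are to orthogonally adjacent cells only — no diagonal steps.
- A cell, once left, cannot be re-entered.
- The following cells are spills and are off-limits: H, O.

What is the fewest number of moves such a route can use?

The Manhattan distance from U to I is |5−2| + |2−3| = 4, so at least 4 moves are needed.
A route of 4 moves achieves this: U → P → L → M → I.
Since 4 matches the lower bound, it is optimal.

4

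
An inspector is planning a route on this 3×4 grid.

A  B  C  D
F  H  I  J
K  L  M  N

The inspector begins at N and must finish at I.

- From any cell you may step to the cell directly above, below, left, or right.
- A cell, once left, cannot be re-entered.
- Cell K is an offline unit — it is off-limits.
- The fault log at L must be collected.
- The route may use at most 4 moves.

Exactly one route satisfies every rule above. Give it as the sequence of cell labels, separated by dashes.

Any route must reach L and still end at I within 4 moves, so the order of the required stops is forced.
Route from N: 2× left (reaching L), up to H, right to I — 4 moves in all.
Check: all required cells visited; 4 ≤ 4 moves.

N - M - L - H - I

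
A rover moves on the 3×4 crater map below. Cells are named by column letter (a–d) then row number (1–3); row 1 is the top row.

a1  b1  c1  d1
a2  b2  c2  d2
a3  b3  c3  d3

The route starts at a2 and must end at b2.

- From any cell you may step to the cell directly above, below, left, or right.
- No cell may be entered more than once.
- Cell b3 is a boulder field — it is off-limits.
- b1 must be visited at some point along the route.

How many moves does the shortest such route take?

Any route passes through b1 somewhere between a2 and b2. Summing Manhattan distances along the two legs (a2 → b1 → b2) gives a lower bound of 2 + 1 = 3 moves.
A route of 3 moves achieves this: a2 → a1 → b1 → b2.
Since 3 matches the lower bound, it is optimal.

3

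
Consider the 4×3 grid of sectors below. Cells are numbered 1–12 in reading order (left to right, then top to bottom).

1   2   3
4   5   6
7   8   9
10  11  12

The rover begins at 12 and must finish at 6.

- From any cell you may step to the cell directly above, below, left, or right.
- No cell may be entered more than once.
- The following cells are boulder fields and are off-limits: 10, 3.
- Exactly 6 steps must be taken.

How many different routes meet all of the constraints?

2

Need simple routes of exactly 6 moves from 12 to 6 (Manhattan distance 2, so 2 moves are spent on a detour and 2 undoing it).
Enumerating: 12 9 8 7 4 5 6 | 12 11 8 7 4 5 6.
That gives 2 routes.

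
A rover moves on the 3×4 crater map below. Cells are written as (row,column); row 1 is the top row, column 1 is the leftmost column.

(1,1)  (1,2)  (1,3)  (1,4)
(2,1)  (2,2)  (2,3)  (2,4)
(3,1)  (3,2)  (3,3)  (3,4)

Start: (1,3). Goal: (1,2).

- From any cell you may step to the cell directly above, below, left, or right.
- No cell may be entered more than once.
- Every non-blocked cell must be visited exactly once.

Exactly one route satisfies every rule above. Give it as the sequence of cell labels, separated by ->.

(1,3) -> (1,4) -> (2,4) -> (3,4) -> (3,3) -> (2,3) -> (2,2) -> (3,2) -> (3,1) -> (2,1) -> (1,1) -> (1,2)

Need to visit all 12 open cells exactly once, starting at (1,3) and ending at (1,2).
Route from (1,3): right 1 to (1,4), down 2 to (3,4), left 1 to (3,3), up 1 to (2,3), left 1 to (2,2), down 1 to (3,2), left 1 to (3,1), up 2 to (1,1), right 1 to (1,2) — 11 moves in all.
Check: all 12 open cells covered.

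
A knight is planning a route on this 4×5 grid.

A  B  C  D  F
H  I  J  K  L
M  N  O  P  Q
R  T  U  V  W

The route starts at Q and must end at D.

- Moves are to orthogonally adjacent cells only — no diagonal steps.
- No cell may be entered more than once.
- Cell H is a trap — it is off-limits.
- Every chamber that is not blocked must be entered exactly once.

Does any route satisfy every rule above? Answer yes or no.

no

Cell A has only one open neighbour but is neither the start nor the goal, so a Hamiltonian route would have to both enter and leave it through the same neighbour — impossible without revisiting.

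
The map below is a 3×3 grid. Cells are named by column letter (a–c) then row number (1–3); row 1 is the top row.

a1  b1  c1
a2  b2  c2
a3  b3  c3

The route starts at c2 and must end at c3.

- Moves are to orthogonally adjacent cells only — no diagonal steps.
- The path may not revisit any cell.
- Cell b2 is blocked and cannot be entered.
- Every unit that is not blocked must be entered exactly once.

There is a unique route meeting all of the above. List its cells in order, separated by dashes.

c2 - c1 - b1 - a1 - a2 - a3 - b3 - c3

Need to visit all 8 open cells exactly once, starting at c2 and ending at c3.
Cell c1 has only two open neighbours (c2 and b1), so the path must pass straight through it: one of those is the cell it's entered from and the other is where it exits.
Route from c2: up 1 to c1, left 2 to a1, down 2 to a3, right 2 to c3 — 7 moves in all.
Check: all 8 open cells covered.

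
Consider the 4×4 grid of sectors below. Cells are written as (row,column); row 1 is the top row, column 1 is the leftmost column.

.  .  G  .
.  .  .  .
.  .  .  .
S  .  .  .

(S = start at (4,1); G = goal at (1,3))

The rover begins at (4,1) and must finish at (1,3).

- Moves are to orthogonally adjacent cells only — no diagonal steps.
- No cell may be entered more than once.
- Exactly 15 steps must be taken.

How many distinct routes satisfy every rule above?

Need simple routes of exactly 15 moves from (4,1) to (1,3) (Manhattan distance 5, so 5 moves are spent on a detour and 5 undoing it).
Enumerating: (4,1) (3,1) (2,1) (1,1) (1,2) (2,2) (3,2) (4,2) (4,3) (4,4) (3,4) (3,3) (2,3) (2,4) (1,4) (1,3) | (4,1) (3,1) (2,1) (1,1) (1,2) (2,2) (2,3) (3,3) (3,2) (4,2) (4,3) (4,4) (3,4) (2,4) (1,4) (1,3) | (4,1) (4,2) (3,2) (3,1) (2,1) (1,1) (1,2) (2,2) (2,3) (3,3) (4,3) (4,4) (3,4) (2,4) (1,4) (1,3) | (4,1) (4,2) (4,3) (4,4) (3,4) (3,3) (3,2) (3,1) (2,1) (1,1) (1,2) (2,2) (2,3) (2,4) (1,4) (1,3).
That gives 4 routes.

4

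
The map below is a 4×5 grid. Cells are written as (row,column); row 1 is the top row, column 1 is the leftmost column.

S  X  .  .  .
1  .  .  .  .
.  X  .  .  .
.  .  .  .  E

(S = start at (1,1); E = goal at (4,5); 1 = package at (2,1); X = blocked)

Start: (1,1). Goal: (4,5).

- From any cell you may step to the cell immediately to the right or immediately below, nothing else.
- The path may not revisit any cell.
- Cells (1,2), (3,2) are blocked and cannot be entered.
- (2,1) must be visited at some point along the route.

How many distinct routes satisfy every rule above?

7

A right/down-only route from (1,1) to (4,5) makes exactly 3 down-moves and 4 right-moves in some order.
With no other constraints that would be C(7,3) = 35 routes.
Split at (2,1) and multiply the segment counts (each segment already excludes blocked cells): (1,1)→(2,1): 1; (2,1)→(4,5): 7; product = 7.
That gives 7 routes.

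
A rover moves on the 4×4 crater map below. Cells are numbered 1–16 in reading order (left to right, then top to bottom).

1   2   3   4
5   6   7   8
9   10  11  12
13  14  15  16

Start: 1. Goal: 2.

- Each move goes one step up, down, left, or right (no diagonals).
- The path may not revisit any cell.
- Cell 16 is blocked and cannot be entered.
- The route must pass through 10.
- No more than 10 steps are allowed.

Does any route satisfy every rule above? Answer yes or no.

One route that works: 1 → 5 → 9 → 10 → 6 → 2.

yes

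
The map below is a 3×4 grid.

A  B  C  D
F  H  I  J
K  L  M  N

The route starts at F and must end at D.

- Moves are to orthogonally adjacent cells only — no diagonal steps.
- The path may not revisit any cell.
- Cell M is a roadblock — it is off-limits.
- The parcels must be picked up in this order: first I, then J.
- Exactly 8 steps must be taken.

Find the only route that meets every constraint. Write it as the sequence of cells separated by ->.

F -> K -> L -> H -> B -> C -> I -> J -> D

The waypoints must appear in the order I, J, with no cell reused.
Route from F: down 1 to K, right 1 to L, up 2 to B, right 1 to C, down 1 to I, right 1 to J, up 1 to D — 8 moves in all.
Check: order respected (I at step 6, J at step 7); 8 moves as required.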